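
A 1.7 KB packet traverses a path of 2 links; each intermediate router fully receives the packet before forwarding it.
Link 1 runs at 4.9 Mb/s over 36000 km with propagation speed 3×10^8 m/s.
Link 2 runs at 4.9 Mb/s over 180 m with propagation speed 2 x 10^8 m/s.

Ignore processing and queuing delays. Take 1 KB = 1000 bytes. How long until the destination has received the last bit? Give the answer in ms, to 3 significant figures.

126 ms

L = 13600 bits.
Transmission delay per hop = L/R = 13600/4900000 = 2.77551 ms; 2 hops → 5.55102 ms.
Propagation delays (d/s per hop): 120, 0.0009 ms; sum = 120.001 ms.
End-to-end = 126 ms.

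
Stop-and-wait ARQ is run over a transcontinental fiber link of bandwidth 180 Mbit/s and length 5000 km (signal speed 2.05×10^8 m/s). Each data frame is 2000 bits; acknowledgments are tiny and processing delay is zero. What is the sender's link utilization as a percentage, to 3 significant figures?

t_tx = L/R = 2000/180000000 = 1.11111e-05 s.
t_prop = 5000000/2.05e+08 = 0.0243902 s; RTT = 0.0487805 s.
Cycle = t_tx + RTT = 0.0487916 s.
Utilization = t_tx / cycle = 1.11111e-05/0.0487916 = 0.0228 %.

0.0228 %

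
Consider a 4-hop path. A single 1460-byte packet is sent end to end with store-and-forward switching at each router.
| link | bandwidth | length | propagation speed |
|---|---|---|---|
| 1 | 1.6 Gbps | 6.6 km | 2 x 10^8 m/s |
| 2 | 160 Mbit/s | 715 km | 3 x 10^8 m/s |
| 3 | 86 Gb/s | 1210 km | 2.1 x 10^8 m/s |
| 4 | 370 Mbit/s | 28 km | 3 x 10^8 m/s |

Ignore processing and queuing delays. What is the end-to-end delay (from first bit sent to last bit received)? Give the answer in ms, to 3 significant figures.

8.38 ms

L = 1460 × 8 = 11680 bits.
Transmission delays (L/R per hop): 0.0073, 0.073, 0.000135814, 0.0315676 ms; sum = 0.112003 ms.
Propagation delays (d/s per hop): 0.033, 2.38333, 5.7619, 0.0933333 ms; sum = 8.27157 ms.
End-to-end = 8.38 ms.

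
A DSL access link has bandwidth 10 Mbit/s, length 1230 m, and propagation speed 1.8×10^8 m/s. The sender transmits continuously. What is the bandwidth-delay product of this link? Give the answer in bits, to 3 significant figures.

Propagation delay = 1230 / 180000000 = 6.83333e-06 s.
BDP = R × t_prop = 10000000 × 6.83333e-06 = 68.3333 bits.

68.3 bits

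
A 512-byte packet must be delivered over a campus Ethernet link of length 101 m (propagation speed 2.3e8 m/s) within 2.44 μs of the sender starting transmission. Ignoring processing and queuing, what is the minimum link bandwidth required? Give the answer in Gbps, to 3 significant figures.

L = 4096 bits.
Propagation delay = 101 / 2.3e+08 = 0.43913 μs.
Transmission budget = 2.44 − 0.43913 = 2.00087 μs.
R ≥ L / t_tx = 4096 bits / 2.00087e-06 s = 2.05 Gbps.

2.05 Gbps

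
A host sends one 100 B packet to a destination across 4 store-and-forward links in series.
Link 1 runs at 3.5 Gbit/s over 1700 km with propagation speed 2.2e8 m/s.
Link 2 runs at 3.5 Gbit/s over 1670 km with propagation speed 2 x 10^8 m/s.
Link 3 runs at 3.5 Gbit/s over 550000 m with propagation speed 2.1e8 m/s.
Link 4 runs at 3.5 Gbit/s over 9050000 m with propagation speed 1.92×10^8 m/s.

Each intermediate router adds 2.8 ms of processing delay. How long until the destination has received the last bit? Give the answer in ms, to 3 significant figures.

L = 100 × 8 = 800 bits.
Transmission delay per hop = L/R = 800/3500000000 = 0.000228571 ms; 4 hops → 0.000914286 ms.
Propagation delays (d/s per hop): 7.72727, 8.35, 2.61905, 47.1354 ms; sum = 65.8317 ms.
Processing at 3 router(s): 3 × 2.8 ms = 8.4 ms.
End-to-end = 74.2 ms.

74.2 ms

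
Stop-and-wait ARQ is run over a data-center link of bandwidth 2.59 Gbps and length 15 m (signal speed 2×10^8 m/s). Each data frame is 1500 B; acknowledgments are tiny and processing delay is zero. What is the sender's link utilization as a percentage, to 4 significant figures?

96.86 %

t_tx = L/R = 12000/2590000000 = 4.6332e-06 s.
t_prop = 15/200000000 = 7.5e-08 s; RTT = 1.5e-07 s.
Cycle = t_tx + RTT = 4.7832e-06 s.
Utilization = t_tx / cycle = 4.6332e-06/4.7832e-06 = 96.86 %.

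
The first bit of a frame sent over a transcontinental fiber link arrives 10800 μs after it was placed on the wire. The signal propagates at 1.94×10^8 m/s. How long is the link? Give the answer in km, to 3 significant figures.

d = s × t_prop = 194000000 × 0.0108 = 2100 km.

2100 km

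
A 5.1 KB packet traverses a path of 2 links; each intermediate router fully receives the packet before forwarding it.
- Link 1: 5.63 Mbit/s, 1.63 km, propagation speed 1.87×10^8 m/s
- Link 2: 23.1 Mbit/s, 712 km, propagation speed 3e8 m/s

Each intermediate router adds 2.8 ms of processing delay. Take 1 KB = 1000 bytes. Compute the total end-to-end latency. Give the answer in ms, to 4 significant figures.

L = 40800 bits.
Transmission delays (L/R per hop): 7.24689, 1.76623 ms; sum = 9.01313 ms.
Propagation delays (d/s per hop): 0.00871658, 2.37333 ms; sum = 2.38205 ms.
Processing at 1 router(s): 1 × 2.8 ms = 2.8 ms.
End-to-end = 14.20 ms.

14.20 ms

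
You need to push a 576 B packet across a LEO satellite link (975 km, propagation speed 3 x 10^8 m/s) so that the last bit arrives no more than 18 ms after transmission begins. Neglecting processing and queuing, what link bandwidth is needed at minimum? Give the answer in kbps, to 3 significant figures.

312 kbps

L = 4608 bits.
Propagation delay = 975000 / 300000000 = 3.25 ms.
Transmission budget = 18 − 3.25 = 14.75 ms.
R ≥ L / t_tx = 4608 bits / 0.01475 s = 312 kbps.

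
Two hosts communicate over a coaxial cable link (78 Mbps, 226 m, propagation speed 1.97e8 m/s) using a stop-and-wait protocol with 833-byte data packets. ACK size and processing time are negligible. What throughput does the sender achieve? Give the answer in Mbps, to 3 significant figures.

t_tx = L/R = 6664/78000000 = 8.54359e-05 s.
t_prop = 226/197000000 = 1.14721e-06 s; RTT = 2.29442e-06 s.
Cycle = t_tx + RTT = 8.77303e-05 s.
Throughput = L / cycle = 6664 / 8.77303e-05 = 76.0 Mbps.

76.0 Mbps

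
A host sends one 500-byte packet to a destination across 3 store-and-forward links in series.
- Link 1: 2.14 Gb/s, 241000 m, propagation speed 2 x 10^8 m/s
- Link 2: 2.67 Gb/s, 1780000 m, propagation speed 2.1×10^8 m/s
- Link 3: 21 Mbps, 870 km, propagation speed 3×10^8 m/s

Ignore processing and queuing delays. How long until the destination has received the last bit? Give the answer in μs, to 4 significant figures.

12780 μs

L = 500 × 8 = 4000 bits.
Transmission delays (L/R per hop): 1.86916, 1.49813, 190.476 μs; sum = 193.843 μs.
Propagation delays (d/s per hop): 1205, 8476.19, 2900 μs; sum = 12581.2 μs.
End-to-end = 12780 μs.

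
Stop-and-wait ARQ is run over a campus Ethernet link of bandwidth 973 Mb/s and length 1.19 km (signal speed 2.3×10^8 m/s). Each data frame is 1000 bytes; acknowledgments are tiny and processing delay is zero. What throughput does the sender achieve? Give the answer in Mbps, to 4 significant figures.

430.8 Mbps

t_tx = L/R = 8000/973000000 = 8.22199e-06 s.
t_prop = 1190/2.3e+08 = 5.17391e-06 s; RTT = 1.03478e-05 s.
Cycle = t_tx + RTT = 1.85698e-05 s.
Throughput = L / cycle = 8000 / 1.85698e-05 = 430.8 Mbps.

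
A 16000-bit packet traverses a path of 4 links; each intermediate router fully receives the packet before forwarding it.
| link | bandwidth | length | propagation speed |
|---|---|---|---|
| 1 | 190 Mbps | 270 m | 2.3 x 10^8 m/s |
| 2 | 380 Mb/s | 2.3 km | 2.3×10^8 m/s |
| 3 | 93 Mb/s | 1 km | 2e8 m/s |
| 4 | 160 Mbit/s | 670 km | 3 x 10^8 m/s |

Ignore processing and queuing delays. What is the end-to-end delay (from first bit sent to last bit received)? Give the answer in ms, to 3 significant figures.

2.65 ms

Transmission delays (L/R per hop): 0.0842105, 0.0421053, 0.172043, 0.1 ms; sum = 0.398359 ms.
Propagation delays (d/s per hop): 0.00117391, 0.01, 0.005, 2.23333 ms; sum = 2.24951 ms.
End-to-end = 2.65 ms.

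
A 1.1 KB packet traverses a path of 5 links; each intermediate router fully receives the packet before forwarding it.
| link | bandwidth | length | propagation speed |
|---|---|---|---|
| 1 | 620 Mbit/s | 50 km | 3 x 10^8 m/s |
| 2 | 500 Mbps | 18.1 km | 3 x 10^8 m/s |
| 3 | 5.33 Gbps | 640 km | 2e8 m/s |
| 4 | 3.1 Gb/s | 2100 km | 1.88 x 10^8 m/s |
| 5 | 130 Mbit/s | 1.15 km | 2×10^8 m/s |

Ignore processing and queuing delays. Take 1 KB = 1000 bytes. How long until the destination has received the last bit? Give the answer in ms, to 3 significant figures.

L = 8800 bits.
Transmission delays (L/R per hop): 0.0141935, 0.0176, 0.00165103, 0.00283871, 0.0676923 ms; sum = 0.103976 ms.
Propagation delays (d/s per hop): 0.166667, 0.0603333, 3.2, 11.1702, 0.00575 ms; sum = 14.603 ms.
End-to-end = 14.7 ms.

14.7 ms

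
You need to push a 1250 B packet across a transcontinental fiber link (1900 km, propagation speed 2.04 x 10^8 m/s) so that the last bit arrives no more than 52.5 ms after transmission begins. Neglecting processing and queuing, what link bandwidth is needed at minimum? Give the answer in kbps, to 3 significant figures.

232 kbps

L = 10000 bits.
Propagation delay = 1900000 / 204000000 = 9.31373 ms.
Transmission budget = 52.5 − 9.31373 = 43.1863 ms.
R ≥ L / t_tx = 10000 bits / 0.0431863 s = 232 kbps.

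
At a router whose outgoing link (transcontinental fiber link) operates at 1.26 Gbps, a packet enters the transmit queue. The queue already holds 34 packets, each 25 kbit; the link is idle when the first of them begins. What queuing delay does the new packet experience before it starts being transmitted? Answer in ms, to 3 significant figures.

Each queued packet: L/R = 25000/1260000000 = 0.0198413 ms.
34 queued → 0.674603 ms.
Queuing delay = 0.675 ms.

0.675 ms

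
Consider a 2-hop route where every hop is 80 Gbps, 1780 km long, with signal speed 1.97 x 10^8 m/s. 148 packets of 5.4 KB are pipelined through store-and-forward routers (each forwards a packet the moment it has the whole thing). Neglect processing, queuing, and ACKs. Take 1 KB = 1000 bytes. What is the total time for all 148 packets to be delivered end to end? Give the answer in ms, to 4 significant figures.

18.15 ms

Per-hop transmission t_tx = L/R = 43200/80000000000 = 0.00054 ms.
Per-hop propagation t_prop = 1780000/197000000 = 9.03553 ms.
Pipeline fill: first packet needs 2·t_tx to clear all hops; remaining 147 packets each add one t_tx.
Total = (2+148-1)·t_tx + 2·t_prop = 149·0.00054 + 2·9.03553 = 18.15 ms.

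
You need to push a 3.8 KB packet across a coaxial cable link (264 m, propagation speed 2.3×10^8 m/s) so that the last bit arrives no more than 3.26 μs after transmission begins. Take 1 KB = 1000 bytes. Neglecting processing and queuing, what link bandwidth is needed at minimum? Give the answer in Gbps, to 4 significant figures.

14.39 Gbps

L = 30400 bits.
Propagation delay = 264 / 2.3e+08 = 1.14783 μs.
Transmission budget = 3.26 − 1.14783 = 2.11217 μs.
R ≥ L / t_tx = 30400 bits / 2.11217e-06 s = 14.39 Gbps.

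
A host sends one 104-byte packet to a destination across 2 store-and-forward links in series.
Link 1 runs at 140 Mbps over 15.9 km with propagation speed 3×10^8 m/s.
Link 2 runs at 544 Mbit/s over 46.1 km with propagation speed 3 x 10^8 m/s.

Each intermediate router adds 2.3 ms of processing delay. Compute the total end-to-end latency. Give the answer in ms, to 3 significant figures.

L = 104 × 8 = 832 bits.
Transmission delays (L/R per hop): 0.00594286, 0.00152941 ms; sum = 0.00747227 ms.
Propagation delays (d/s per hop): 0.053, 0.153667 ms; sum = 0.206667 ms.
Processing at 1 router(s): 1 × 2.3 ms = 2.3 ms.
End-to-end = 2.51 ms.

2.51 ms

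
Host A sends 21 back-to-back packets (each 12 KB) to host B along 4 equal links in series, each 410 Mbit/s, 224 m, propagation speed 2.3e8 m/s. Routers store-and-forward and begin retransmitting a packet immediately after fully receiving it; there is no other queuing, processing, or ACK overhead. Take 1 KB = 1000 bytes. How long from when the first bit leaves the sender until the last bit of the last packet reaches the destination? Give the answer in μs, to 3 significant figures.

5620 μs

Per-hop transmission t_tx = L/R = 96000/410000000 = 234.146 μs.
Per-hop propagation t_prop = 224/2.3e+08 = 0.973913 μs.
Pipeline fill: first packet needs 4·t_tx to clear all hops; remaining 20 packets each add one t_tx.
Total = (4+21-1)·t_tx + 4·t_prop = 24·234.146 + 4·0.973913 = 5620 μs.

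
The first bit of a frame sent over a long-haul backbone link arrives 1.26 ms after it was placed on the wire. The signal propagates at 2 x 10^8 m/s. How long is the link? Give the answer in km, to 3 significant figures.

252 km

d = s × t_prop = 200000000 × 0.00126 = 252 km.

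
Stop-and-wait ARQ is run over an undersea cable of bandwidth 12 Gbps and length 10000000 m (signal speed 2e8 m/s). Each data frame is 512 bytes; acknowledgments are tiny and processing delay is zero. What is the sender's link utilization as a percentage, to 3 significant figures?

t_tx = L/R = 4096/12000000000 = 3.41333e-07 s.
t_prop = 10000000/200000000 = 0.05 s; RTT = 0.1 s.
Cycle = t_tx + RTT = 0.1 s.
Utilization = t_tx / cycle = 3.41333e-07/0.1 = 0.000341 %.

0.000341 %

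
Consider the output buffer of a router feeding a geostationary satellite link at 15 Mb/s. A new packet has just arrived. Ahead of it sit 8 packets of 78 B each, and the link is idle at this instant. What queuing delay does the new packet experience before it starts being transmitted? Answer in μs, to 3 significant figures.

Each queued packet: L/R = 624/15000000 = 41.6 μs.
8 queued → 332.8 μs.
Queuing delay = 333 μs.

333 μs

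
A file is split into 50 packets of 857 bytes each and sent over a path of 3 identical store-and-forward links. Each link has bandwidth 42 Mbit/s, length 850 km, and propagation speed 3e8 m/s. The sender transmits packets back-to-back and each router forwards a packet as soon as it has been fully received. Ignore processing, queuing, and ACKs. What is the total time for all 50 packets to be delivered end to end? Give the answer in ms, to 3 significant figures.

17.0 ms

Per-hop transmission t_tx = L/R = 6856/42000000 = 0.163238 ms.
Per-hop propagation t_prop = 850000/300000000 = 2.83333 ms.
Pipeline fill: first packet needs 3·t_tx to clear all hops; remaining 49 packets each add one t_tx.
Total = (3+50-1)·t_tx + 3·t_prop = 52·0.163238 + 3·2.83333 = 17.0 ms.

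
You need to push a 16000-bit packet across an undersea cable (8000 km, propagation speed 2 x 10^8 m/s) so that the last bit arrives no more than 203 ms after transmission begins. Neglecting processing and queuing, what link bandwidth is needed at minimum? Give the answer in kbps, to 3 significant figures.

Propagation delay = 8000000 / 200000000 = 40 ms.
Transmission budget = 203 − 40 = 163 ms.
R ≥ L / t_tx = 16000 bits / 0.163 s = 98.2 kbps.

98.2 kbps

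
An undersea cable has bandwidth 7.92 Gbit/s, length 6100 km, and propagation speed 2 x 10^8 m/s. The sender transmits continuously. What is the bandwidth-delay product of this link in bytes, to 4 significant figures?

Propagation delay = 6100000 / 200000000 = 0.0305 s.
BDP = R × t_prop = 7920000000 × 0.0305 = 241560000 bits.
In bytes: 241560000/8 = 30200000 bytes.

30200000 bytes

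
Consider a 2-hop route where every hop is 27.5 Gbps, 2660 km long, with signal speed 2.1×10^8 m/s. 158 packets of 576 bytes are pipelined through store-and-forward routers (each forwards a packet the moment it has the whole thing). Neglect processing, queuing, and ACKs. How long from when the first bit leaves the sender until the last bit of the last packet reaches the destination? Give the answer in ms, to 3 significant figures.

Per-hop transmission t_tx = L/R = 4608/27500000000 = 0.000167564 ms.
Per-hop propagation t_prop = 2660000/210000000 = 12.6667 ms.
Pipeline fill: first packet needs 2·t_tx to clear all hops; remaining 157 packets each add one t_tx.
Total = (2+158-1)·t_tx + 2·t_prop = 159·0.000167564 + 2·12.6667 = 25.4 ms.

25.4 ms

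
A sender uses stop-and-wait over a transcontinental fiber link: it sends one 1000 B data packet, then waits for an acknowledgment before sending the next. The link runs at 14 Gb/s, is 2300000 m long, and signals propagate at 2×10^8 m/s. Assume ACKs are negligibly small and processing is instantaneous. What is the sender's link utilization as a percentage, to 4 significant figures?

t_tx = L/R = 8000/14000000000 = 5.71429e-07 s.
t_prop = 2300000/200000000 = 0.0115 s; RTT = 0.023 s.
Cycle = t_tx + RTT = 0.0230006 s.
Utilization = t_tx / cycle = 5.71429e-07/0.0230006 = 0.002484 %.

0.002484 %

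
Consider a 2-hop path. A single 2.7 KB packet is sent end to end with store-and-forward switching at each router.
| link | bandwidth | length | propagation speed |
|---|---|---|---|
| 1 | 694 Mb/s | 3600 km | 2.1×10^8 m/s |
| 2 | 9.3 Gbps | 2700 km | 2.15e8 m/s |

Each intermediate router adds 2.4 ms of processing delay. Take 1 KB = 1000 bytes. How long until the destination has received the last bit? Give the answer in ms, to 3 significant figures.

L = 21600 bits.
Transmission delays (L/R per hop): 0.0311239, 0.00232258 ms; sum = 0.0334465 ms.
Propagation delays (d/s per hop): 17.1429, 12.5581 ms; sum = 29.701 ms.
Processing at 1 router(s): 1 × 2.4 ms = 2.4 ms.
End-to-end = 32.1 ms.

32.1 ms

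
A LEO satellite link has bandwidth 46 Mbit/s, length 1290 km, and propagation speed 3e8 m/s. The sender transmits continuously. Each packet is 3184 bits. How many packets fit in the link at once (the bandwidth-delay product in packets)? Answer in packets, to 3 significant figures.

62.1 packets

Propagation delay = 1290000 / 300000000 = 0.0043 s.
BDP = R × t_prop = 46000000 × 0.0043 = 197800 bits.
In packets of 3184 bits: 62.1 packets.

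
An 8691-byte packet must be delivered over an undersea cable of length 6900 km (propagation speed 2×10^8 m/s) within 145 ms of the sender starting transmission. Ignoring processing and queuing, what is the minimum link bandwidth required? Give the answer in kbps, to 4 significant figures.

629.2 kbps

L = 69528 bits.
Propagation delay = 6900000 / 200000000 = 34.5 ms.
Transmission budget = 145 − 34.5 = 110.5 ms.
R ≥ L / t_tx = 69528 bits / 0.1105 s = 629.2 kbps.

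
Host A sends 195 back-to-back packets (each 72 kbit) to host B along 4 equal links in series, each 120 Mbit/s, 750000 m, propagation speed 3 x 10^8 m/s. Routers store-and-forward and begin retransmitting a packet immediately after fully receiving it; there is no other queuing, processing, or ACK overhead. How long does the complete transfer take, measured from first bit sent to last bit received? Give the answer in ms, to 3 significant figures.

129 ms

Per-hop transmission t_tx = L/R = 72000/120000000 = 0.6 ms.
Per-hop propagation t_prop = 750000/300000000 = 2.5 ms.
Pipeline fill: first packet needs 4·t_tx to clear all hops; remaining 194 packets each add one t_tx.
Total = (4+195-1)·t_tx + 4·t_prop = 198·0.6 + 4·2.5 = 129 ms.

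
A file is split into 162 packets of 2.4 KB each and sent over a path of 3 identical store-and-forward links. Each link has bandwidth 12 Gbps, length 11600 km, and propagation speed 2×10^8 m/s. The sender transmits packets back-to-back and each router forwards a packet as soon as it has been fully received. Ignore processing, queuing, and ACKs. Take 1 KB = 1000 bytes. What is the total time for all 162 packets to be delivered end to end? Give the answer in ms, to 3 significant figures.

Per-hop transmission t_tx = L/R = 19200/12000000000 = 0.0016 ms.
Per-hop propagation t_prop = 11600000/200000000 = 58 ms.
Pipeline fill: first packet needs 3·t_tx to clear all hops; remaining 161 packets each add one t_tx.
Total = (3+162-1)·t_tx + 3·t_prop = 164·0.0016 + 3·58 = 174 ms.

174 ms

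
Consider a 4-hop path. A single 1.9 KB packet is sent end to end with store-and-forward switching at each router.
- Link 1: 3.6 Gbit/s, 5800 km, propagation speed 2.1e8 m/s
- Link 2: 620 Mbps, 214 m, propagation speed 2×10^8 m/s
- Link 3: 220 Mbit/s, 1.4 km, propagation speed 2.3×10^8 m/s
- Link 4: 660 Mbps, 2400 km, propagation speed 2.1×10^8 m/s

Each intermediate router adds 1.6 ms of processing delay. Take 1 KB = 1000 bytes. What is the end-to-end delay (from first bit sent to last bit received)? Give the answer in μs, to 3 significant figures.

44000 μs

L = 15200 bits.
Transmission delays (L/R per hop): 4.22222, 24.5161, 69.0909, 23.0303 μs; sum = 120.86 μs.
Propagation delays (d/s per hop): 27619, 1.07, 6.08696, 11428.6 μs; sum = 39054.8 μs.
Processing at 3 router(s): 3 × 1.6 ms = 4800 μs.
End-to-end = 44000 μs.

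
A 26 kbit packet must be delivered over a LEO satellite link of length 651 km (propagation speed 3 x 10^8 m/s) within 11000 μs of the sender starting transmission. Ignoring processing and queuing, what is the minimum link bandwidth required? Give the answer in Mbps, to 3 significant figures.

Propagation delay = 651000 / 300000000 = 2170 μs.
Transmission budget = 11000 − 2170 = 8830 μs.
R ≥ L / t_tx = 26000 bits / 0.00883 s = 2.94 Mbps.

2.94 Mbps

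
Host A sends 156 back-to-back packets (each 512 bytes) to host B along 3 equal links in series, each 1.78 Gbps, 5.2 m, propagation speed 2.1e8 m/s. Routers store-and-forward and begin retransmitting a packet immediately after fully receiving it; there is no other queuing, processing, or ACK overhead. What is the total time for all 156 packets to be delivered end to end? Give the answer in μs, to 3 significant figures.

Per-hop transmission t_tx = L/R = 4096/1780000000 = 2.30112 μs.
Per-hop propagation t_prop = 5.2/210000000 = 0.0247619 μs.
Pipeline fill: first packet needs 3·t_tx to clear all hops; remaining 155 packets each add one t_tx.
Total = (3+156-1)·t_tx + 3·t_prop = 158·2.30112 + 3·0.0247619 = 364 μs.

364 μs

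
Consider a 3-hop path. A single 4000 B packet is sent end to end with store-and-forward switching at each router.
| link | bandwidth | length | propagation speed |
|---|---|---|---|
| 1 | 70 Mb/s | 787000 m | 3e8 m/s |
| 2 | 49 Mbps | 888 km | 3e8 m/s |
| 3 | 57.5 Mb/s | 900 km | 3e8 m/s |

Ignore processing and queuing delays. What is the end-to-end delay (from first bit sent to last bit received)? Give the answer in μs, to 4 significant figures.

10250 μs

L = 4000 × 8 = 32000 bits.
Transmission delays (L/R per hop): 457.143, 653.061, 556.522 μs; sum = 1666.73 μs.
Propagation delays (d/s per hop): 2623.33, 2960, 3000 μs; sum = 8583.33 μs.
End-to-end = 10250 μs.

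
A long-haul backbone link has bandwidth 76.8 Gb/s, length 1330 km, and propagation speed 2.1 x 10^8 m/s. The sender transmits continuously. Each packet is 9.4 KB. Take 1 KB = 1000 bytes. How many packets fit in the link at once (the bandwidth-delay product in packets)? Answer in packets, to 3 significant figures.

Propagation delay = 1330000 / 210000000 = 0.00633333 s.
BDP = R × t_prop = 76800000000 × 0.00633333 = 486400000 bits.
In packets of 75200 bits: 6470 packets.

6470 packets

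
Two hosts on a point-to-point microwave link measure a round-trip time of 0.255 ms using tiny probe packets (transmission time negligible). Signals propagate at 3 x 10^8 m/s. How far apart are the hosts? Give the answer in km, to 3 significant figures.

One-way propagation = RTT/2 = 0.1275 ms.
d = s × t = 300000000 × 0.0001275 = 38.3 km.

38.3 km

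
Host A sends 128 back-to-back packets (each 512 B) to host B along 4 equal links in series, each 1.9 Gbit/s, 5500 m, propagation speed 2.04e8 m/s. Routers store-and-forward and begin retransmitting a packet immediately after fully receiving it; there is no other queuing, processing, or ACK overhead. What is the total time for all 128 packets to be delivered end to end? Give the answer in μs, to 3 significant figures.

390 μs

Per-hop transmission t_tx = L/R = 4096/1900000000 = 2.15579 μs.
Per-hop propagation t_prop = 5500/204000000 = 26.9608 μs.
Pipeline fill: first packet needs 4·t_tx to clear all hops; remaining 127 packets each add one t_tx.
Total = (4+128-1)·t_tx + 4·t_prop = 131·2.15579 + 4·26.9608 = 390 μs.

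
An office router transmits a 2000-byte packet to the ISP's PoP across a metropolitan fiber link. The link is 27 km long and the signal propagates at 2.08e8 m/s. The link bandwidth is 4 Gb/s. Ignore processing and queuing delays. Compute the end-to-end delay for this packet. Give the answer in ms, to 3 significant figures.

0.134 ms

L = 2000 × 8 = 16000 bits.
Transmission delay = L/R = 16000 / 4000000000 = 0.004 ms.
Propagation delay = d/s = 27000 m / 208000000 m/s = 0.129808 ms.
Total = 0.134 ms.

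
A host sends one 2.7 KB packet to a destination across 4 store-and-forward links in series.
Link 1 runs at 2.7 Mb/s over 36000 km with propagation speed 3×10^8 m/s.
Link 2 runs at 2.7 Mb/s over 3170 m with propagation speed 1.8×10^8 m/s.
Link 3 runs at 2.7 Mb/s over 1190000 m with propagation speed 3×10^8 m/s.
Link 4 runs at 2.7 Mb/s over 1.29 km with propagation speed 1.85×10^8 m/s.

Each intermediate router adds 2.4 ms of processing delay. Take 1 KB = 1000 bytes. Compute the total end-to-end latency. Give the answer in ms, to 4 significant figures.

163.2 ms

L = 21600 bits.
Transmission delay per hop = L/R = 21600/2700000 = 8 ms; 4 hops → 32 ms.
Propagation delays (d/s per hop): 120, 0.0176111, 3.96667, 0.00697297 ms; sum = 123.991 ms.
Processing at 3 router(s): 3 × 2.4 ms = 7.2 ms.
End-to-end = 163.2 ms.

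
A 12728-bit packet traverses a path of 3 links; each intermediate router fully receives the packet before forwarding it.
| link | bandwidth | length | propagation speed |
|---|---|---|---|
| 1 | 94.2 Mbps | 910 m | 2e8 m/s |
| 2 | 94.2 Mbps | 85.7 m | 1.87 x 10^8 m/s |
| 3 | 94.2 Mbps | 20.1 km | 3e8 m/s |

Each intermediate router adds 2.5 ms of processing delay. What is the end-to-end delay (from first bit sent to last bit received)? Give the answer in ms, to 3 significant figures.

Transmission delay per hop = L/R = 12728/94200000 = 0.135117 ms; 3 hops → 0.40535 ms.
Propagation delays (d/s per hop): 0.00455, 0.000458289, 0.067 ms; sum = 0.0720083 ms.
Processing at 2 router(s): 2 × 2.5 ms = 5 ms.
End-to-end = 5.48 ms.

5.48 ms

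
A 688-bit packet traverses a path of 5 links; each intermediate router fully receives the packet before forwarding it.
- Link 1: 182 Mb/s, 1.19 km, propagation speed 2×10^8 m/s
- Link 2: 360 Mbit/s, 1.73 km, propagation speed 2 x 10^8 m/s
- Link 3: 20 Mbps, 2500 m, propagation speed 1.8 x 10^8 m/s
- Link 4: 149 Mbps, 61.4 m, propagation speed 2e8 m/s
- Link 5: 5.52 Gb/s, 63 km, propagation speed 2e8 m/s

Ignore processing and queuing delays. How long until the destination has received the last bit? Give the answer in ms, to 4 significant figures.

0.3886 ms

Transmission delays (L/R per hop): 0.00378022, 0.00191111, 0.0344, 0.00461745, 0.000124638 ms; sum = 0.0448334 ms.
Propagation delays (d/s per hop): 0.00595, 0.00865, 0.0138889, 0.000307, 0.315 ms; sum = 0.343796 ms.
End-to-end = 0.3886 ms.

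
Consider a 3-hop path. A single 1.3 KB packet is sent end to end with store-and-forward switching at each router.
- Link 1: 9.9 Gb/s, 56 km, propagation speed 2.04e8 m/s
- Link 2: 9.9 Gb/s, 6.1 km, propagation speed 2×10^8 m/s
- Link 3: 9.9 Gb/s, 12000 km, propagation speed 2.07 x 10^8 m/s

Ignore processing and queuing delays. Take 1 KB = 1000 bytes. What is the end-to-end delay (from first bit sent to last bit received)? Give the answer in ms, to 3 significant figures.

L = 10400 bits.
Transmission delay per hop = L/R = 10400/9900000000 = 0.00105051 ms; 3 hops → 0.00315152 ms.
Propagation delays (d/s per hop): 0.27451, 0.0305, 57.971 ms; sum = 58.276 ms.
End-to-end = 58.3 ms.

58.3 ms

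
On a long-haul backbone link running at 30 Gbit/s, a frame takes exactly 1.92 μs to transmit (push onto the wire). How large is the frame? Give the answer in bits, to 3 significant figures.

L = R × t_tx = 30000000000 b/s × 1.92e-06 s = 57600 bits.

57600 bits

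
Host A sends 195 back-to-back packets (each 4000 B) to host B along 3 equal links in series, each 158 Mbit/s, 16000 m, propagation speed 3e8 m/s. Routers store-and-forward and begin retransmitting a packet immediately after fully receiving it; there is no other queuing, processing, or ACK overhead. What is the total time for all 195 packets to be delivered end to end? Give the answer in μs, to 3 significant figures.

40100 μs

Per-hop transmission t_tx = L/R = 32000/158000000 = 202.532 μs.
Per-hop propagation t_prop = 16000/300000000 = 53.3333 μs.
Pipeline fill: first packet needs 3·t_tx to clear all hops; remaining 194 packets each add one t_tx.
Total = (3+195-1)·t_tx + 3·t_prop = 197·202.532 + 3·53.3333 = 40100 μs.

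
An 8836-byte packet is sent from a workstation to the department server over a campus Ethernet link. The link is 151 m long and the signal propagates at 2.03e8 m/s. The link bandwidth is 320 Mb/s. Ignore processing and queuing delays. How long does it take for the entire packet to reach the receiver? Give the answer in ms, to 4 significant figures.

0.2216 ms

L = 8836 × 8 = 70688 bits.
Transmission delay = L/R = 70688 / 320000000 = 0.2209 ms.
Propagation delay = d/s = 151 m / 2.03e+08 m/s = 0.000743842 ms.
Total = 0.2216 ms.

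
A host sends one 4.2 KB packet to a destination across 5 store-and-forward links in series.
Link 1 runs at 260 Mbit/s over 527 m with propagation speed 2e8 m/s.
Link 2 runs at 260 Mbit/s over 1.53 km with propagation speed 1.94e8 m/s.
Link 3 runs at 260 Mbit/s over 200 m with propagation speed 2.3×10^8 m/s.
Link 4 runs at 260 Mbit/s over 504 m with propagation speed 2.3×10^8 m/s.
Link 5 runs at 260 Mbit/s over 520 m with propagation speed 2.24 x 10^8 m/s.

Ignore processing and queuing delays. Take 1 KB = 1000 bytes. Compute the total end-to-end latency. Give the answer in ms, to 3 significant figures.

0.662 ms

L = 33600 bits.
Transmission delay per hop = L/R = 33600/260000000 = 0.129231 ms; 5 hops → 0.646154 ms.
Propagation delays (d/s per hop): 0.002635, 0.0078866, 0.000869565, 0.0021913, 0.00232143 ms; sum = 0.0159039 ms.
End-to-end = 0.662 ms.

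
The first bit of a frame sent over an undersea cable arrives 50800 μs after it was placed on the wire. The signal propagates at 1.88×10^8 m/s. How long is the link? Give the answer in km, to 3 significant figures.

9550 km

d = s × t_prop = 188000000 × 0.0508 = 9550 km.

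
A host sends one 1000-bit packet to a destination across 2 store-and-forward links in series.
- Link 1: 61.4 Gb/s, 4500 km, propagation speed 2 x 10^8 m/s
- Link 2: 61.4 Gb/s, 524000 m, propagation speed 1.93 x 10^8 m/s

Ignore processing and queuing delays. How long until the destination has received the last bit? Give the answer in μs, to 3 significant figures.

Transmission delay per hop = L/R = 1000/61400000000 = 0.0162866 μs; 2 hops → 0.0325733 μs.
Propagation delays (d/s per hop): 22500, 2715.03 μs; sum = 25215 μs.
End-to-end = 25200 μs.

25200 μs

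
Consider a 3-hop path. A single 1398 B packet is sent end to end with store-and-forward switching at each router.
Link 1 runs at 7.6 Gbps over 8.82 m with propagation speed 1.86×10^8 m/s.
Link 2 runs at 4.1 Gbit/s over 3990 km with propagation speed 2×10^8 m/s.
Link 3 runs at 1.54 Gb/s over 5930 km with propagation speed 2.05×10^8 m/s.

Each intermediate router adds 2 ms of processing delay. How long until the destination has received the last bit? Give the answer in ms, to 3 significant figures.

L = 1398 × 8 = 11184 bits.
Transmission delays (L/R per hop): 0.00147158, 0.0027278, 0.00726234 ms; sum = 0.0114617 ms.
Propagation delays (d/s per hop): 4.74194e-05, 19.95, 28.9268 ms; sum = 48.8769 ms.
Processing at 2 router(s): 2 × 2 ms = 4 ms.
End-to-end = 52.9 ms.

52.9 ms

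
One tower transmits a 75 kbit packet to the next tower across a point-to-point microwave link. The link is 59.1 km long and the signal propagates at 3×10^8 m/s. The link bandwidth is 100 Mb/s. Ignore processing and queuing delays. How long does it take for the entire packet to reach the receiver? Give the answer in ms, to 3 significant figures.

0.947 ms

L = 75000 bits.
Transmission delay = L/R = 75000 / 100000000 = 0.75 ms.
Propagation delay = d/s = 59100 m / 300000000 m/s = 0.197 ms.
Total = 0.947 ms.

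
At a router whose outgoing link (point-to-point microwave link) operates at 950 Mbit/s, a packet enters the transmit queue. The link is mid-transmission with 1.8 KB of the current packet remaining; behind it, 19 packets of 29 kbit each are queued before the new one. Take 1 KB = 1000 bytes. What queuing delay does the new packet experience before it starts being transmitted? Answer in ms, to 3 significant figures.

Each queued packet: L/R = 29000/950000000 = 0.0305263 ms.
19 queued → 0.58 ms.
Plus remaining 14400 bits of current packet: 0.0151579 ms.
Queuing delay = 0.595 ms.

0.595 ms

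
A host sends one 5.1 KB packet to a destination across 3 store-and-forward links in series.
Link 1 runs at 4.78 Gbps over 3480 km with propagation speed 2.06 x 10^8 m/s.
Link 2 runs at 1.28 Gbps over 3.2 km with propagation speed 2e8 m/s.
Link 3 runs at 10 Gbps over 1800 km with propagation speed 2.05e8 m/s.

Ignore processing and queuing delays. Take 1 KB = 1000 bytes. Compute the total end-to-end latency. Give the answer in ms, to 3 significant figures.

L = 40800 bits.
Transmission delays (L/R per hop): 0.00853556, 0.031875, 0.00408 ms; sum = 0.0444906 ms.
Propagation delays (d/s per hop): 16.8932, 0.016, 8.78049 ms; sum = 25.6897 ms.
End-to-end = 25.7 ms.

25.7 ms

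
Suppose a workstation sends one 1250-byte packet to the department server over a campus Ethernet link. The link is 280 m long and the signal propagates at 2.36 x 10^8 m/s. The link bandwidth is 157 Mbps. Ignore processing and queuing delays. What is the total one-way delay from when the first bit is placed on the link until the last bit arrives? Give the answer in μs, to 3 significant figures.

L = 1250 × 8 = 10000 bits.
Transmission delay = L/R = 10000 / 157000000 = 63.6943 μs.
Propagation delay = d/s = 280 m / 236000000 m/s = 1.18644 μs.
Total = 64.9 μs.

64.9 μs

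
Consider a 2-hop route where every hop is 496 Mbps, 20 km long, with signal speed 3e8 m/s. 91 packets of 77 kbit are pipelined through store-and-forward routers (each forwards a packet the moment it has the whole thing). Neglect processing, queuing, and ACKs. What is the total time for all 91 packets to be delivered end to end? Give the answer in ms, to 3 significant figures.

14.4 ms

Per-hop transmission t_tx = L/R = 77000/496000000 = 0.155242 ms.
Per-hop propagation t_prop = 20000/300000000 = 0.0666667 ms.
Pipeline fill: first packet needs 2·t_tx to clear all hops; remaining 90 packets each add one t_tx.
Total = (2+91-1)·t_tx + 2·t_prop = 92·0.155242 + 2·0.0666667 = 14.4 ms.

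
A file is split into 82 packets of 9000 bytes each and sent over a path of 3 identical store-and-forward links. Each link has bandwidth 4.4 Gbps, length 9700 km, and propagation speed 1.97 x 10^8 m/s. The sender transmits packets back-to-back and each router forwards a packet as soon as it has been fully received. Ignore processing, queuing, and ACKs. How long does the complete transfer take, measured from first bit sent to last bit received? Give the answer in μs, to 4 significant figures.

Per-hop transmission t_tx = L/R = 72000/4400000000 = 16.3636 μs.
Per-hop propagation t_prop = 9700000/197000000 = 49238.6 μs.
Pipeline fill: first packet needs 3·t_tx to clear all hops; remaining 81 packets each add one t_tx.
Total = (3+82-1)·t_tx + 3·t_prop = 84·16.3636 + 3·49238.6 = 149100 μs.

149100 μs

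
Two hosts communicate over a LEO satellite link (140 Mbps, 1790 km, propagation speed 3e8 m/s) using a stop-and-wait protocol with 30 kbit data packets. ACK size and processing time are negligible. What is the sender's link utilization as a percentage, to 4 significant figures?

t_tx = L/R = 30000/140000000 = 0.000214286 s.
t_prop = 1790000/300000000 = 0.00596667 s; RTT = 0.0119333 s.
Cycle = t_tx + RTT = 0.0121476 s.
Utilization = t_tx / cycle = 0.000214286/0.0121476 = 1.764 %.

1.764 %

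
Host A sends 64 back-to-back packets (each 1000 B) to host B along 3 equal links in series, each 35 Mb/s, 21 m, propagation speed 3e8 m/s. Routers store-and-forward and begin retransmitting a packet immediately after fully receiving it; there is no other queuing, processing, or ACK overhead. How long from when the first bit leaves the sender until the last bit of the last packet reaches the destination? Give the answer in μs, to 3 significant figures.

15100 μs

Per-hop transmission t_tx = L/R = 8000/35000000 = 228.571 μs.
Per-hop propagation t_prop = 21/300000000 = 0.07 μs.
Pipeline fill: first packet needs 3·t_tx to clear all hops; remaining 63 packets each add one t_tx.
Total = (3+64-1)·t_tx + 3·t_prop = 66·228.571 + 3·0.07 = 15100 μs.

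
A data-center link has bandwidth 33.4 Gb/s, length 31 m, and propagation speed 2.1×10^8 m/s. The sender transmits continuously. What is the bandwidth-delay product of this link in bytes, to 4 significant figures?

Propagation delay = 31 / 210000000 = 1.47619e-07 s.
BDP = R × t_prop = 33400000000 × 1.47619e-07 = 4930.48 bits.
In bytes: 4930.48/8 = 616.3 bytes.

616.3 bytes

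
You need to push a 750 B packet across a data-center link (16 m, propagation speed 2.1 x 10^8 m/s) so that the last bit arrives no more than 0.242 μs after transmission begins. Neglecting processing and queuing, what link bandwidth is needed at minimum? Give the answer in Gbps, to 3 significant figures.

L = 6000 bits.
Propagation delay = 16 / 210000000 = 0.0761905 μs.
Transmission budget = 0.242 − 0.0761905 = 0.16581 μs.
R ≥ L / t_tx = 6000 bits / 1.6581e-07 s = 36.2 Gbps.

36.2 Gbps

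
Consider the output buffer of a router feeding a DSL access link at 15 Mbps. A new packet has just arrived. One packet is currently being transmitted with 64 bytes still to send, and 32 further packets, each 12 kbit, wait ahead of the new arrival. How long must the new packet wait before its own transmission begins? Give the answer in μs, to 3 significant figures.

Each queued packet: L/R = 12000/15000000 = 800 μs.
32 queued → 25600 μs.
Plus remaining 512 bits of current packet: 34.1333 μs.
Queuing delay = 25600 μs.

25600 μs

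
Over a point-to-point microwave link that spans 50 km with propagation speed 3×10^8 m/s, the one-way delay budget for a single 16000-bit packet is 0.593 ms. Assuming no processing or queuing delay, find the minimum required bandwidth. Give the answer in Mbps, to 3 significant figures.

37.5 Mbps

Propagation delay = 50000 / 300000000 = 0.166667 ms.
Transmission budget = 0.593 − 0.166667 = 0.426333 ms.
R ≥ L / t_tx = 16000 bits / 0.000426333 s = 37.5 Mbps.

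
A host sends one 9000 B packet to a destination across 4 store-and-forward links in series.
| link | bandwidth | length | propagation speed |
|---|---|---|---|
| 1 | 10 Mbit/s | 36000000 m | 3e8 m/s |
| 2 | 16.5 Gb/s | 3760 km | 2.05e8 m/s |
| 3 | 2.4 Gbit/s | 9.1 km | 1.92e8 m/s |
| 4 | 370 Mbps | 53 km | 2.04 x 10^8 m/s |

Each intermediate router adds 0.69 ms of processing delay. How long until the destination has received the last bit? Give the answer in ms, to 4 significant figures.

148.1 ms

L = 9000 × 8 = 72000 bits.
Transmission delays (L/R per hop): 7.2, 0.00436364, 0.03, 0.194595 ms; sum = 7.42896 ms.
Propagation delays (d/s per hop): 120, 18.3415, 0.0473958, 0.259804 ms; sum = 138.649 ms.
Processing at 3 router(s): 3 × 0.69 ms = 2.07 ms.
End-to-end = 148.1 ms.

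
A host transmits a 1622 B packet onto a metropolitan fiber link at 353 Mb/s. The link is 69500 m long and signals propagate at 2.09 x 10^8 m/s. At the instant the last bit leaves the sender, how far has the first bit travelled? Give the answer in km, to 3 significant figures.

t_tx = L/R = 12976/353000000 = 3.67592e-05 s.
Distance = s × t_tx = 209000000 × 3.67592e-05 = 7.68 km.

7.68 km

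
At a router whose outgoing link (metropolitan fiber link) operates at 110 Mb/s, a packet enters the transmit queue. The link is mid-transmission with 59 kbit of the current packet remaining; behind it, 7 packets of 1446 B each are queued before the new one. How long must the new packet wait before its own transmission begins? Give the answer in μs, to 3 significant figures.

Each queued packet: L/R = 11568/110000000 = 105.164 μs.
7 queued → 736.145 μs.
Plus remaining 59000 bits of current packet: 536.364 μs.
Queuing delay = 1270 μs.

1270 μs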